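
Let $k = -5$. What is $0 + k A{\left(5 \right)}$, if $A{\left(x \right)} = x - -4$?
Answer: $-45$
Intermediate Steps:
$A{\left(x \right)} = 4 + x$ ($A{\left(x \right)} = x + 4 = 4 + x$)
$0 + k A{\left(5 \right)} = 0 - 5 \left(4 + 5\right) = 0 - 45 = -45$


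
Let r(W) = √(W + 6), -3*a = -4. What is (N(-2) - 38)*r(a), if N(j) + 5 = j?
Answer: -15*√66 ≈ -121.86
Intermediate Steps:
a = 4/3 (a = -⅓*(-4) = 4/3 ≈ 1.3333)
N(j) = -5 + j
r(W) = √(6 + W)
(N(-2) - 38)*r(a) = ((-5 - 2) - 38)*√(6 + 4/3) = (-7 - 38)*√(22/3) = -15*√66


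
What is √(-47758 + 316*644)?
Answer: √155746 ≈ 394.65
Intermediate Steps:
√(-47758 + 316*644) = √(-47758 + 203504) = √155746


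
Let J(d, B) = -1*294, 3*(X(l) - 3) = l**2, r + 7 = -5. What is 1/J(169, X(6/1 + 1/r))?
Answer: -1/294 ≈ -0.0034014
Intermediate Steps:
r = -12 (r = -7 - 5 = -12)
X(l) = 3 + l**2/3
J(d, B) = -294
1/J(169, X(6/1 + 1/r)) = 1/(-294) = -1/294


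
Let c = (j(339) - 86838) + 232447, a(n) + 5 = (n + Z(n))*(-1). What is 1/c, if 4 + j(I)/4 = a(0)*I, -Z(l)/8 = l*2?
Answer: 1/138813 ≈ 7.2039e-6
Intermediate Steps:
Z(l) = -16*l (Z(l) = -8*l*2 = -16*l)
a(n) = -5 + 15*n (a(n) = -5 + (n - 16*n)*(-1) = -5 - 15*n*(-1) = -5 + 15*n)
j(I) = -16 - 20*I (j(I) = -16 + 4*((-5 + 15*0)*I) = -16 + 4*((-5 + 0)*I) = -16 + 4*(-5*I) = -16 - 20*I)
c = 138813 (c = ((-16 - 20*339) - 86838) + 232447 = ((-16 - 6780) - 86838) + 232447 = (-6796 - 86838) + 232447 = -93634 + 232447 = 138813)
1/c = 1/138813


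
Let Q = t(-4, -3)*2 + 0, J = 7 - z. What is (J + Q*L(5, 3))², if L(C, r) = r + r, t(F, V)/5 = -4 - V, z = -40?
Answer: 169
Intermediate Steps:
J = 47 (J = 7 - 1*(-40) = 7 + 40 = 47)
t(F, V) = -20 - 5*V (t(F, V) = 5*(-4 - V) = -20 - 5*V)
L(C, r) = 2*r
Q = -10 (Q = (-20 - 5*(-3))*2 + 0 = (-20 + 15)*2 + 0 = -5*2 + 0 = -10 + 0 = -10)
(J + Q*L(5, 3))² = (47 - 20*3)² = (47 - 10*6)² = (47 - 60)² = (-13)² = 169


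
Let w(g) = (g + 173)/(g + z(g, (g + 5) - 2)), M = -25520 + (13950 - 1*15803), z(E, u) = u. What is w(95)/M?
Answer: -268/5282989 ≈ -5.0729e-5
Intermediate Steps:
M = -27373 (M = -25520 + (13950 - 15803) = -25520 - 1853 = -27373)
w(g) = (173 + g)/(3 + 2*g) (w(g) = (g + 173)/(g + ((g + 5) - 2)) = (173 + g)/(g + ((5 + g) - 2)) = (173 + g)/(g + (3 + g)) = (173 + g)/(3 + 2*g))
w(95)/M = ((173 + 95)/(3 + 2*95))/(-27373) = (268/(3 + 190))*(-1/27373) = (268/193)*(-1/27373) = -268/5282989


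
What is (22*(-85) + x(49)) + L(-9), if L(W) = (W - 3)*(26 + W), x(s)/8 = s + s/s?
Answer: -1674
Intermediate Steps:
x(s) = 8 + 8*s (x(s) = 8*(s + s/s) = 8*(s + 1) = 8*(1 + s) = 8 + 8*s)
L(W) = (-3 + W)*(26 + W)
(22*(-85) + x(49)) + L(-9) = (22*(-85) + (8 + 8*49)) + (-78 + (-9)² + 23*(-9)) = (-1870 + (8 + 392)) + (-78 + 81 - 207) = (-1870 + 400) - 204 = -1470 - 204 = -1674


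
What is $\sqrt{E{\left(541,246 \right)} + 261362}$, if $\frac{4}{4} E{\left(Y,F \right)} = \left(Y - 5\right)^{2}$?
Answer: $3 \sqrt{60962} \approx 740.71$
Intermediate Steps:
$E{\left(Y,F \right)} = \left(-5 + Y\right)^{2}$ ($E{\left(Y,F \right)} = \left(Y - 5\right)^{2} = \left(-5 + Y\right)^{2}$)
$\sqrt{E{\left(541,246 \right)} + 261362} = \sqrt{\left(-5 + 541\right)^{2} + 261362} = \sqrt{536^{2} + 261362} = \sqrt{287296 + 261362} = \sqrt{548658} = 3 \sqrt{60962}$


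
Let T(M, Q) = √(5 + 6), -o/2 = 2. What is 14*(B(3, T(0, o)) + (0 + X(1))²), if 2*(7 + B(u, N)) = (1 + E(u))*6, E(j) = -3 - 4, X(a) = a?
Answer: -336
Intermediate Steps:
o = -4 (o = -2*2 = -4)
T(M, Q) = √11
E(j) = -7
B(u, N) = -25 (B(u, N) = -7 + ((1 - 7)*6)/2 = -7 + (-6*6)/2 = -7 + (½)*(-36) = -7 - 18 = -25)
14*(B(3, T(0, o)) + (0 + X(1))²) = 14*(-25 + (0 + 1)²) = 14*(-25 + 1²) = 14*(-25 + 1) = 14*(-24) = -336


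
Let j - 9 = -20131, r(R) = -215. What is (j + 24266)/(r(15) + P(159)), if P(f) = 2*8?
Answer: -4144/199 ≈ -20.824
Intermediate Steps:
j = -20122 (j = 9 - 20131 = -20122)
P(f) = 16
(j + 24266)/(r(15) + P(159)) = (-20122 + 24266)/(-215 + 16) = 4144/(-199) = 4144*(-1/199) = -4144/199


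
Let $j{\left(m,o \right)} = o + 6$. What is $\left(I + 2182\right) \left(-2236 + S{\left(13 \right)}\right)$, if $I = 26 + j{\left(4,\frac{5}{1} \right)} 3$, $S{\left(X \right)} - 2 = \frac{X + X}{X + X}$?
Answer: $-5004153$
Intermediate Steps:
$j{\left(m,o \right)} = 6 + o$
$S{\left(X \right)} = 3$ ($S{\left(X \right)} = 2 + \frac{X + X}{X + X} = 2 + \frac{2 X}{2 X} = 2 + 2 X \frac{1}{2 X} = 2 + 1 = 3$)
$I = 59$ ($I = 26 + \left(6 + \frac{5}{1}\right) 3 = 26 + \left(6 + 5 \cdot 1\right) 3 = 26 + \left(6 + 5\right) 3 = 26 + 11 \cdot 3 = 26 + 33 = 59$)
$\left(I + 2182\right) \left(-2236 + S{\left(13 \right)}\right) = \left(59 + 2182\right) \left(-2236 + 3\right) = 2241 \left(-2233\right) = -5004153$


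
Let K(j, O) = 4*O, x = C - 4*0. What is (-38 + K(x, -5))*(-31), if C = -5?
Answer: 1798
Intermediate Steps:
x = -5 (x = -5 - 4*0 = -5 + 0 = -5)
(-38 + K(x, -5))*(-31) = (-38 + 4*(-5))*(-31) = (-38 - 20)*(-31) = -58*(-31) = 1798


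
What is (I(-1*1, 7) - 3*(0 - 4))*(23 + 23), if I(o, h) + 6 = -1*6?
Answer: 0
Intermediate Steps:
I(o, h) = -12 (I(o, h) = -6 - 1*6 = -6 - 6 = -12)
(I(-1*1, 7) - 3*(0 - 4))*(23 + 23) = (-12 - 3*(0 - 4))*(23 + 23) = (-12 - 3*(-4))*46 = (-12 + 12)*46 = 0*46 = 0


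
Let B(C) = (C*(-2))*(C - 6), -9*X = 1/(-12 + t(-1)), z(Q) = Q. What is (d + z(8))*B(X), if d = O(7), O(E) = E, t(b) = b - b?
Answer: 3235/1944 ≈ 1.6641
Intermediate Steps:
t(b) = 0
d = 7
X = 1/108 (X = -1/(9*(-12 + 0)) = -⅑/(-12) = -⅑*(-1/12) = 1/108 ≈ 0.0092593)
B(C) = -2*C*(-6 + C) (B(C) = (-2*C)*(-6 + C) = -2*C*(-6 + C))
(d + z(8))*B(X) = (7 + 8)*(2*(1/108)*(6 - 1*1/108)) = 15*(2*(1/108)*(6 - 1/108)) = 15*(2*(1/108)*(647/108)) = 15*(647/5832) = 3235/1944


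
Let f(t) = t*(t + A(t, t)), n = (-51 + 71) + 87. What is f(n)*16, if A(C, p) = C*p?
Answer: 19783872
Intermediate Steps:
n = 107 (n = 20 + 87 = 107)
f(t) = t*(t + t**2) (f(t) = t*(t + t*t) = t*(t + t**2))
f(n)*16 = (107**2*(1 + 107))*16 = (11449*108)*16 = 1236492*16 = 19783872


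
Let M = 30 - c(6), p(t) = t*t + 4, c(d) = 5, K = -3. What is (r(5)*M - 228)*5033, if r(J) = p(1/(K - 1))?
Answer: -10181759/16 ≈ -6.3636e+5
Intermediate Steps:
p(t) = 4 + t² (p(t) = t² + 4 = 4 + t²)
M = 25 (M = 30 - 1*5 = 30 - 5 = 25)
r(J) = 65/16 (r(J) = 4 + (1/(-3 - 1))² = 4 + (1/(-4))² = 4 + (-¼)² = 4 + 1/16 = 65/16)
(r(5)*M - 228)*5033 = ((65/16)*25 - 228)*5033 = (1625/16 - 228)*5033 = -2023/16*5033 = -10181759/16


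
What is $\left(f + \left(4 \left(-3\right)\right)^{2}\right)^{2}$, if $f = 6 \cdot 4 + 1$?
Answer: $28561$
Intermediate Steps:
$f = 25$ ($f = 24 + 1 = 25$)
$\left(f + \left(4 \left(-3\right)\right)^{2}\right)^{2} = \left(25 + \left(4 \left(-3\right)\right)^{2}\right)^{2} = \left(25 + \left(-12\right)^{2}\right)^{2} = \left(25 + 144\right)^{2} = 169^{2} = 28561$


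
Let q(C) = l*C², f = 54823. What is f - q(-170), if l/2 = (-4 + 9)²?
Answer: -1390177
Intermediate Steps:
l = 50 (l = 2*(-4 + 9)² = 2*5² = 2*25 = 50)
q(C) = 50*C²
f - q(-170) = 54823 - 50*(-170)² = 54823 - 50*28900 = 54823 - 1*1445000 = 54823 - 1445000 = -1390177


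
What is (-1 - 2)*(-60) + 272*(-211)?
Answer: -57212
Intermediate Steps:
(-1 - 2)*(-60) + 272*(-211) = -3*(-60) - 57392 = 180 - 57392 = -57212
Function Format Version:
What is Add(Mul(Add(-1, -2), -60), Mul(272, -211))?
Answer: -57212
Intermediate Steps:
Add(Mul(Add(-1, -2), -60), Mul(272, -211)) = Add(Mul(-3, -60), -57392) = Add(180, -57392) = -57212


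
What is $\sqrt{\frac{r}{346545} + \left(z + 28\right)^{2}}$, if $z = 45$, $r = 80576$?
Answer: $\frac{\sqrt{71111761012905}}{115515} \approx 73.002$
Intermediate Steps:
$\sqrt{\frac{r}{346545} + \left(z + 28\right)^{2}} = \sqrt{\frac{80576}{346545} + \left(45 + 28\right)^{2}} = \sqrt{80576 \cdot \frac{1}{346545} + 73^{2}} = \sqrt{\frac{80576}{346545} + 5329} = \sqrt{\frac{1846818881}{346545}} = \frac{\sqrt{71111761012905}}{115515}$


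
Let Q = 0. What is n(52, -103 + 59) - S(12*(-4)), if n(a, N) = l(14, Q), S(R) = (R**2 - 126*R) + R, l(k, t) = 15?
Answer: -8289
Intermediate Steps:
S(R) = R**2 - 125*R
n(a, N) = 15
n(52, -103 + 59) - S(12*(-4)) = 15 - 12*(-4)*(-125 + 12*(-4)) = 15 - (-48)*(-125 - 48) = 15 - (-48)*(-173) = 15 - 1*8304 = 15 - 8304 = -8289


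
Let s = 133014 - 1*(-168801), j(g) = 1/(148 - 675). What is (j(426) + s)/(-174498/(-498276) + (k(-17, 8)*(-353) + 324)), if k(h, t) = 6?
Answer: -13209006431184/78499517407 ≈ -168.27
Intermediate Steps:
j(g) = -1/527 (j(g) = 1/(-527) = -1/527)
s = 301815 (s = 133014 + 168801 = 301815)
(j(426) + s)/(-174498/(-498276) + (k(-17, 8)*(-353) + 324)) = (-1/527 + 301815)/(-174498/(-498276) + (6*(-353) + 324)) = 159056504/(527*(-174498*(-1/498276) + (-2118 + 324))) = 159056504/(527*(29083/83046 - 1794)) = 159056504/(527*(-148955441/83046)) = (159056504/527)*(-83046/148955441) = -13209006431184/78499517407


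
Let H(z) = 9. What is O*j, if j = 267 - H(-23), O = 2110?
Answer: 544380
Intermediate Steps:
j = 258 (j = 267 - 1*9 = 267 - 9 = 258)
O*j = 2110*258 = 544380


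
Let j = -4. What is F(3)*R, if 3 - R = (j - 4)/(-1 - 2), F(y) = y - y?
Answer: 0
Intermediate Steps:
F(y) = 0
R = ⅓ (R = 3 - (-4 - 4)/(-1 - 2) = 3 - (-8)/(-3) = 3 - (-8)*(-1)/3 = 3 - 1*8/3 = 3 - 8/3 = ⅓ ≈ 0.33333)
F(3)*R = 0*(⅓) = 0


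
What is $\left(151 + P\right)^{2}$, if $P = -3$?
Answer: $21904$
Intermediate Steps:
$\left(151 + P\right)^{2} = \left(151 - 3\right)^{2} = 148^{2} = 21904$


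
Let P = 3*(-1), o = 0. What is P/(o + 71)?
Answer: -3/71 ≈ -0.042253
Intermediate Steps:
P = -3
P/(o + 71) = -3/(0 + 71) = -3/71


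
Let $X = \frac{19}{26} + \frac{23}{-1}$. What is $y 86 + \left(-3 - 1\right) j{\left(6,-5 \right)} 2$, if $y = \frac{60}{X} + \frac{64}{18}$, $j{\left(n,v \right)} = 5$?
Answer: $\frac{59176}{1737} \approx 34.068$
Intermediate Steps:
$X = - \frac{579}{26}$ ($X = 19 \cdot \frac{1}{26} + 23 \left(-1\right) = \frac{19}{26} - 23 = - \frac{579}{26} \approx -22.269$)
$y = \frac{1496}{1737}$ ($y = \frac{60}{- \frac{579}{26}} + \frac{64}{18} = 60 \left(- \frac{26}{579}\right) + 64 \cdot \frac{1}{18} = - \frac{520}{193} + \frac{32}{9} = \frac{1496}{1737} \approx 0.86125$)
$y 86 + \left(-3 - 1\right) j{\left(6,-5 \right)} 2 = \frac{1496}{1737} \cdot 86 + \left(-3 - 1\right) 5 \cdot 2 = \frac{128656}{1737} + \left(-3 - 1\right) 5 \cdot 2 = \frac{128656}{1737} + \left(-4\right) 5 \cdot 2 = \frac{128656}{1737} - 40 = \frac{59176}{1737}$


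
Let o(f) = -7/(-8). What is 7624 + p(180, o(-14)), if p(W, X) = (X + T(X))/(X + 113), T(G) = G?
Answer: 6945478/911 ≈ 7624.0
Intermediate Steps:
o(f) = 7/8 (o(f) = -7*(-⅛) = 7/8)
p(W, X) = 2*X/(113 + X) (p(W, X) = (X + X)/(X + 113) = (2*X)/(113 + X) = 2*X/(113 + X))
7624 + p(180, o(-14)) = 7624 + 2*(7/8)/(113 + 7/8) = 7624 + 2*(7/8)/(911/8) = 7624 + 2*(7/8)*(8/911) = 7624 + 14/911 = 6945478/911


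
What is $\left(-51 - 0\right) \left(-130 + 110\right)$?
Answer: $1020$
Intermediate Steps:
$\left(-51 - 0\right) \left(-130 + 110\right) = \left(-51 + 0\right) \left(-20\right) = \left(-51\right) \left(-20\right) = 1020$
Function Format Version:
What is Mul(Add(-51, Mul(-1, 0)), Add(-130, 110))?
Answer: 1020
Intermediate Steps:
Mul(Add(-51, Mul(-1, 0)), Add(-130, 110)) = Mul(Add(-51, 0), -20) = Mul(-51, -20) = 1020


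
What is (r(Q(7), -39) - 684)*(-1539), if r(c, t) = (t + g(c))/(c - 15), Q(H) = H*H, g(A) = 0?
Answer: 35851005/34 ≈ 1.0544e+6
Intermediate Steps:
Q(H) = H²
r(c, t) = t/(-15 + c) (r(c, t) = (t + 0)/(c - 15) = t/(-15 + c))
(r(Q(7), -39) - 684)*(-1539) = (-39/(-15 + 7²) - 684)*(-1539) = (-39/(-15 + 49) - 684)*(-1539) = (-39/34 - 684)*(-1539) = -23295/34*(-1539) = 35851005/34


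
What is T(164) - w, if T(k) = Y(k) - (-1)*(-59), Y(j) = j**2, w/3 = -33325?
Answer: 126812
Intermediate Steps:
w = -99975 (w = 3*(-33325) = -99975)
T(k) = -59 + k**2 (T(k) = k**2 - (-1)*(-59) = k**2 - 1*59 = k**2 - 59 = -59 + k**2)
T(164) - w = (-59 + 164**2) - 1*(-99975) = (-59 + 26896) + 99975 = 26837 + 99975 = 126812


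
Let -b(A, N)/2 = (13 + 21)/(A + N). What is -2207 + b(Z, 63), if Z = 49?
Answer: -61813/28 ≈ -2207.6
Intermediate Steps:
b(A, N) = -68/(A + N) (b(A, N) = -2*(13 + 21)/(A + N) = -68/(A + N))
-2207 + b(Z, 63) = -2207 - 68/(49 + 63) = -2207 - 68/112 = -2207 - 68*1/112 = -2207 - 17/28 = -61813/28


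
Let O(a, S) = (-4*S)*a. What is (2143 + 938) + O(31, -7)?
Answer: 3949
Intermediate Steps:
O(a, S) = -4*S*a
(2143 + 938) + O(31, -7) = (2143 + 938) - 4*(-7)*31 = 3081 + 868 = 3949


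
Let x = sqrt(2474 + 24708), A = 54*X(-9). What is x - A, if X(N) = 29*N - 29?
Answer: 15660 + sqrt(27182) ≈ 15825.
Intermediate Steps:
X(N) = -29 + 29*N
A = -15660 (A = 54*(-29 + 29*(-9)) = 54*(-29 - 261) = 54*(-290) = -15660)
x = sqrt(27182) ≈ 164.87
x - A = sqrt(27182) - 1*(-15660) = sqrt(27182) + 15660 = 15660 + sqrt(27182)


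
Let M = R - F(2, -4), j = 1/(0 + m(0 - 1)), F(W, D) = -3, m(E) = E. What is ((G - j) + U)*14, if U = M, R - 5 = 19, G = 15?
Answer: 602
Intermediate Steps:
j = -1 (j = 1/(0 + (0 - 1)) = 1/(0 - 1) = 1/(-1) = -1)
R = 24 (R = 5 + 19 = 24)
M = 27 (M = 24 - 1*(-3) = 24 + 3 = 27)
U = 27
((G - j) + U)*14 = ((15 - 1*(-1)) + 27)*14 = ((15 + 1) + 27)*14 = (16 + 27)*14 = 43*14 = 602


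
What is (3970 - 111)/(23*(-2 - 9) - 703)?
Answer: -3859/956 ≈ -4.0366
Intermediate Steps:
(3970 - 111)/(23*(-2 - 9) - 703) = 3859/(23*(-11) - 703) = 3859/(-253 - 703) = 3859/(-956) = 3859*(-1/956) = -3859/956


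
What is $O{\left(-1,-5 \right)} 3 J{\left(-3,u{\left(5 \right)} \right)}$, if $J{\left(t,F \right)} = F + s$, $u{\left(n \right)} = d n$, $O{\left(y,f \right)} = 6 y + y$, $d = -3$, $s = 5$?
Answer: $210$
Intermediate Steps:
$O{\left(y,f \right)} = 7 y$
$u{\left(n \right)} = - 3 n$
$J{\left(t,F \right)} = 5 + F$ ($J{\left(t,F \right)} = F + 5 = 5 + F$)
$O{\left(-1,-5 \right)} 3 J{\left(-3,u{\left(5 \right)} \right)} = 7 \left(-1\right) 3 \left(5 - 15\right) = \left(-7\right) 3 \left(5 - 15\right) = \left(-21\right) \left(-10\right) = 210$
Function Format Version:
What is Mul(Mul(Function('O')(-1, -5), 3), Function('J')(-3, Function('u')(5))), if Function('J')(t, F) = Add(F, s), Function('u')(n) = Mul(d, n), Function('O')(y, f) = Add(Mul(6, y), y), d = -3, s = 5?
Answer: 210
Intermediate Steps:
Function('O')(y, f) = Mul(7, y)
Function('u')(n) = Mul(-3, n)
Function('J')(t, F) = Add(5, F) (Function('J')(t, F) = Add(F, 5) = Add(5, F))
Mul(Mul(Function('O')(-1, -5), 3), Function('J')(-3, Function('u')(5))) = Mul(Mul(Mul(7, -1), 3), Add(5, Mul(-3, 5))) = Mul(Mul(-7, 3), Add(5, -15)) = Mul(-21, -10) = 210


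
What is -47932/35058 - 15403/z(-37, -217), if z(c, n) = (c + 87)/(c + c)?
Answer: 9989370769/438225 ≈ 22795.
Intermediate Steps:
z(c, n) = (87 + c)/(2*c) (z(c, n) = (87 + c)/((2*c)) = (87 + c)*(1/(2*c)) = (87 + c)/(2*c))
-47932/35058 - 15403/z(-37, -217) = -47932/35058 - 15403*(-74/(87 - 37)) = -47932*1/35058 - 15403/((½)*(-1/37)*50) = -23966/17529 - 15403/(-25/37) = -23966/17529 - 15403*(-37/25) = -23966/17529 + 569911/25 = 9989370769/438225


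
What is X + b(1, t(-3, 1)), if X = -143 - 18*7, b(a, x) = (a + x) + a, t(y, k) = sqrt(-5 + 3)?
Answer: -267 + I*sqrt(2) ≈ -267.0 + 1.4142*I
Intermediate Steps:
t(y, k) = I*sqrt(2) (t(y, k) = sqrt(-2) = I*sqrt(2))
b(a, x) = x + 2*a
X = -269 (X = -143 - 1*126 = -143 - 126 = -269)
X + b(1, t(-3, 1)) = -269 + (I*sqrt(2) + 2*1) = -269 + (I*sqrt(2) + 2) = -269 + (2 + I*sqrt(2)) = -267 + I*sqrt(2)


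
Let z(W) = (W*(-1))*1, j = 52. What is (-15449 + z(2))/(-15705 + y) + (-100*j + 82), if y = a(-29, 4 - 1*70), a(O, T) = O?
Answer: -80511161/15734 ≈ -5117.0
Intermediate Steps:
z(W) = -W (z(W) = -W*1 = -W)
y = -29
(-15449 + z(2))/(-15705 + y) + (-100*j + 82) = (-15449 - 1*2)/(-15705 - 29) + (-100*52 + 82) = (-15449 - 2)/(-15734) + (-5200 + 82) = -15451*(-1/15734) - 5118 = 15451/15734 - 5118 = -80511161/15734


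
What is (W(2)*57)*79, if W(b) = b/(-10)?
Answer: -4503/5 ≈ -900.60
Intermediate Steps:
W(b) = -b/10 (W(b) = b*(-⅒) = -b/10)
(W(2)*57)*79 = (-⅒*2*57)*79 = -⅕*57*79 = -57/5*79 = -4503/5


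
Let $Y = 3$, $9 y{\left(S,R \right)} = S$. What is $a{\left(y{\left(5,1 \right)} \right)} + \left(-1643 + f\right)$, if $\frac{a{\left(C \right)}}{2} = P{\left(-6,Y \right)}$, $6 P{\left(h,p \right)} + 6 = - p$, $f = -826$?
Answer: $-2472$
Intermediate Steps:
$y{\left(S,R \right)} = \frac{S}{9}$
$P{\left(h,p \right)} = -1 - \frac{p}{6}$ ($P{\left(h,p \right)} = -1 + \frac{\left(-1\right) p}{6} = -1 - \frac{p}{6}$)
$a{\left(C \right)} = -3$ ($a{\left(C \right)} = 2 \left(-1 - \frac{1}{2}\right) = 2 \left(- \frac{3}{2}\right) = -3$)
$a{\left(y{\left(5,1 \right)} \right)} + \left(-1643 + f\right) = -3 - 2469 = -2472$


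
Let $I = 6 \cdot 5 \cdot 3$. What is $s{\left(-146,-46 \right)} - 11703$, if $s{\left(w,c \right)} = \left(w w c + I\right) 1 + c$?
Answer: $-992195$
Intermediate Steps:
$I = 90$ ($I = 30 \cdot 3 = 90$)
$s{\left(w,c \right)} = 90 + c + c w^{2}$ ($s{\left(w,c \right)} = \left(w w c + 90\right) 1 + c = \left(w^{2} c + 90\right) 1 + c = \left(c w^{2} + 90\right) 1 + c = \left(90 + c w^{2}\right) 1 + c = \left(90 + c w^{2}\right) + c = 90 + c + c w^{2}$)
$s{\left(-146,-46 \right)} - 11703 = \left(90 - 46 - 46 \left(-146\right)^{2}\right) - 11703 = \left(90 - 46 - 980536\right) - 11703 = -980492 - 11703 = -992195$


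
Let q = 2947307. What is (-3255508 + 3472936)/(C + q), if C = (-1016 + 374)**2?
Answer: 217428/3359471 ≈ 0.064721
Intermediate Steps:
C = 412164 (C = (-642)**2 = 412164)
(-3255508 + 3472936)/(C + q) = (-3255508 + 3472936)/(412164 + 2947307) = 217428/3359471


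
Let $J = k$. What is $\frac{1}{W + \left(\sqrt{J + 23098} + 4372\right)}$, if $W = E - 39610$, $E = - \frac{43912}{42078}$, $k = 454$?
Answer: $- \frac{7799096686641}{274827495546801026} - \frac{3541116168 \sqrt{23}}{137413747773400513} \approx -2.8502 \cdot 10^{-5}$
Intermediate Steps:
$J = 454$
$E = - \frac{21956}{21039}$ ($E = \left(-43912\right) \frac{1}{42078} = - \frac{21956}{21039} \approx -1.0436$)
$W = - \frac{833376746}{21039}$ ($W = - \frac{21956}{21039} - 39610 = - \frac{833376746}{21039} \approx -39611.0$)
$\frac{1}{W + \left(\sqrt{J + 23098} + 4372\right)} = \frac{1}{- \frac{833376746}{21039} + \left(\sqrt{454 + 23098} + 4372\right)} = \frac{1}{- \frac{833376746}{21039} + \left(\sqrt{23552} + 4372\right)} = \frac{1}{- \frac{833376746}{21039} + \left(32 \sqrt{23} + 4372\right)} = \frac{1}{- \frac{833376746}{21039} + \left(4372 + 32 \sqrt{23}\right)} = \frac{1}{- \frac{741394238}{21039} + 32 \sqrt{23}}$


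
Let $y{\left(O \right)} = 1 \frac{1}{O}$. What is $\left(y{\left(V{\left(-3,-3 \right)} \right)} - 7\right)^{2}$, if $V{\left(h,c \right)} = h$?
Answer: $\frac{484}{9} \approx 53.778$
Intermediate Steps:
$y{\left(O \right)} = \frac{1}{O}$
$\left(y{\left(V{\left(-3,-3 \right)} \right)} - 7\right)^{2} = \left(\frac{1}{-3} - 7\right)^{2} = \left(- \frac{1}{3} - 7\right)^{2} = \left(- \frac{22}{3}\right)^{2} = \frac{484}{9}$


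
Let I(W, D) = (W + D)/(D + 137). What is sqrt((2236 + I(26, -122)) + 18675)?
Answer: sqrt(522615)/5 ≈ 144.58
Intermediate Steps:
I(W, D) = (D + W)/(137 + D)
sqrt((2236 + I(26, -122)) + 18675) = sqrt((2236 + (-122 + 26)/(137 - 122)) + 18675) = sqrt((2236 - 96/15) + 18675) = sqrt((2236 + (1/15)*(-96)) + 18675) = sqrt((2236 - 32/5) + 18675) = sqrt(11148/5 + 18675) = sqrt(104523/5) = sqrt(522615)/5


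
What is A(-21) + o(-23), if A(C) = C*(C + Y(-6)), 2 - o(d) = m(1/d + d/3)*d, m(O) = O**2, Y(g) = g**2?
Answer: 218233/207 ≈ 1054.3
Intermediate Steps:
o(d) = 2 - d*(1/d + d/3)**2 (o(d) = 2 - (1/d + d/3)**2*d = 2 - d*(1/d + d/3)**2)
A(C) = C*(36 + C) (A(C) = C*(C + (-6)**2) = C*(C + 36) = C*(36 + C))
A(-21) + o(-23) = -21*(36 - 21) + (2 - 1/9*(3 + (-23)**2)**2/(-23)) = -21*15 + (2 - 1/9*(-1/23)*(3 + 529)**2) = -315 + (2 - 1/9*(-1/23)*532**2) = -315 + (2 - 1/9*(-1/23)*283024) = -315 + (2 + 283024/207) = -315 + 283438/207 = 218233/207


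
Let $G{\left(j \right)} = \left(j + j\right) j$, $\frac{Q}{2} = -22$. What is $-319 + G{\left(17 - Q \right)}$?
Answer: $7123$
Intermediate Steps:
$Q = -44$ ($Q = 2 \left(-22\right) = -44$)
$G{\left(j \right)} = 2 j^{2}$ ($G{\left(j \right)} = 2 j j = 2 j^{2}$)
$-319 + G{\left(17 - Q \right)} = -319 + 2 \left(17 - -44\right)^{2} = -319 + 2 \left(17 + 44\right)^{2} = -319 + 2 \cdot 61^{2} = -319 + 2 \cdot 3721 = -319 + 7442 = 7123$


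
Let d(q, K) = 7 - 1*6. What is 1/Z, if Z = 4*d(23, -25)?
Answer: ¼ ≈ 0.25000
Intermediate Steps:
d(q, K) = 1 (d(q, K) = 7 - 6 = 1)
Z = 4 (Z = 4*1 = 4)
1/Z = 1/4 = ¼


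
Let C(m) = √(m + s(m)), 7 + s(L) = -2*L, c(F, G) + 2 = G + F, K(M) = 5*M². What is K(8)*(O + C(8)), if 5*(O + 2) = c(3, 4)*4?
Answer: 640 + 320*I*√15 ≈ 640.0 + 1239.4*I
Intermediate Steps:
c(F, G) = -2 + F + G (c(F, G) = -2 + (G + F) = -2 + (F + G) = -2 + F + G)
s(L) = -7 - 2*L
O = 2 (O = -2 + ((-2 + 3 + 4)*4)/5 = -2 + (5*4)/5 = -2 + (⅕)*20 = -2 + 4 = 2)
C(m) = √(-7 - m) (C(m) = √(m + (-7 - 2*m)) = √(-7 - m))
K(8)*(O + C(8)) = (5*8²)*(2 + √(-7 - 1*8)) = (5*64)*(2 + √(-7 - 8)) = 320*(2 + √(-15)) = 320*(2 + I*√15) = 640 + 320*I*√15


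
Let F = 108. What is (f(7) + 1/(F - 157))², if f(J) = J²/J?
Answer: 116964/2401 ≈ 48.715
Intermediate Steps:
f(J) = J
(f(7) + 1/(F - 157))² = (7 + 1/(108 - 157))² = (7 + 1/(-49))² = (7 - 1/49)² = (342/49)² = 116964/2401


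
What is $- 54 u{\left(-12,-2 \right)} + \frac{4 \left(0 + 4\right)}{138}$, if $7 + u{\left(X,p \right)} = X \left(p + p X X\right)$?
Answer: $- \frac{12940390}{69} \approx -1.8754 \cdot 10^{5}$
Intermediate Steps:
$u{\left(X,p \right)} = -7 + X \left(p + p X^{2}\right)$ ($u{\left(X,p \right)} = -7 + X \left(p + p X X\right) = -7 + X \left(p + X p X\right) = -7 + X \left(p + p X^{2}\right)$)
$- 54 u{\left(-12,-2 \right)} + \frac{4 \left(0 + 4\right)}{138} = - 54 \left(-7 - -24 - 2 \left(-12\right)^{3}\right) + \frac{4 \left(0 + 4\right)}{138} = - 54 \left(-7 + 24 - -3456\right) + 4 \cdot 4 \cdot \frac{1}{138} = - 54 \left(-7 + 24 + 3456\right) + 16 \cdot \frac{1}{138} = \left(-54\right) 3473 + \frac{8}{69} = -187542 + \frac{8}{69} = - \frac{12940390}{69}$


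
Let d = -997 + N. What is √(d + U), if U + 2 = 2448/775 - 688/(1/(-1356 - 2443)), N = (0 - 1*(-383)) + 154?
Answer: √62783407138/155 ≈ 1616.6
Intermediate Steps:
N = 537 (N = (0 + 383) + 154 = 383 + 154 = 537)
U = 2025627698/775 (U = -2 + (2448/775 - 688/(1/(-1356 - 2443))) = -2 + (2448*(1/775) - 688/(1/(-3799))) = -2 + (2448/775 - 688/(-1/3799)) = -2 + (2448/775 - 688*(-3799)) = -2 + (2448/775 + 2613712) = -2 + 2025629248/775 = 2025627698/775 ≈ 2.6137e+6)
d = -460 (d = -997 + 537 = -460)
√(d + U) = √(-460 + 2025627698/775) = √(2025271198/775) = √62783407138/155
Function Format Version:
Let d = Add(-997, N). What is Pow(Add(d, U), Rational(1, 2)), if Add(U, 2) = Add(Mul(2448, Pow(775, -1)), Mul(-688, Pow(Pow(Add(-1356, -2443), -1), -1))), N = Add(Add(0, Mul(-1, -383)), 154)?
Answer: Mul(Rational(1, 155), Pow(62783407138, Rational(1, 2))) ≈ 1616.6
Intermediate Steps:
N = 537 (N = Add(Add(0, 383), 154) = Add(383, 154) = 537)
U = Rational(2025627698, 775) (U = Add(-2, Add(Mul(2448, Pow(775, -1)), Mul(-688, Pow(Pow(Add(-1356, -2443), -1), -1)))) = Add(-2, Add(Mul(2448, Rational(1, 775)), Mul(-688, Pow(Pow(-3799, -1), -1)))) = Add(-2, Add(Rational(2448, 775), Mul(-688, Pow(Rational(-1, 3799), -1)))) = Add(-2, Add(Rational(2448, 775), Mul(-688, -3799))) = Add(-2, Add(Rational(2448, 775), 2613712)) = Add(-2, Rational(2025629248, 775)) = Rational(2025627698, 775) ≈ 2.6137e+6)
d = -460 (d = Add(-997, 537) = -460)
Pow(Add(d, U), Rational(1, 2)) = Pow(Add(-460, Rational(2025627698, 775)), Rational(1, 2)) = Pow(Rational(2025271198, 775), Rational(1, 2)) = Mul(Rational(1, 155), Pow(62783407138, Rational(1, 2)))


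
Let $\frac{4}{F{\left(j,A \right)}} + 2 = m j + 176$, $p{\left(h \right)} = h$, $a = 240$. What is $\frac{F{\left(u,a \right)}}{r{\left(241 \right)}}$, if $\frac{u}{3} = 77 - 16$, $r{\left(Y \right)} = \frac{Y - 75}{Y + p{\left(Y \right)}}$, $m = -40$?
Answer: $- \frac{482}{296559} \approx -0.0016253$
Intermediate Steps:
$r{\left(Y \right)} = \frac{-75 + Y}{2 Y}$ ($r{\left(Y \right)} = \frac{Y - 75}{Y + Y} = \frac{-75 + Y}{2 Y}$)
$u = 183$ ($u = 3 \left(77 - 16\right) = 3 \cdot 61 = 183$)
$F{\left(j,A \right)} = \frac{4}{174 - 40 j}$ ($F{\left(j,A \right)} = \frac{4}{-2 - \left(-176 + 40 j\right)} = \frac{4}{174 - 40 j}$)
$\frac{F{\left(u,a \right)}}{r{\left(241 \right)}} = \frac{2 \frac{1}{87 - 3660}}{\frac{1}{2} \cdot \frac{1}{241} \left(-75 + 241\right)} = \frac{2 \frac{1}{87 - 3660}}{\frac{1}{2} \cdot \frac{1}{241} \cdot 166} = \frac{2 \frac{1}{-3573}}{\frac{83}{241}} = 2 \left(- \frac{1}{3573}\right) \frac{241}{83} = \left(- \frac{2}{3573}\right) \frac{241}{83} = - \frac{482}{296559}$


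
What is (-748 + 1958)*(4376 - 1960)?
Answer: 2923360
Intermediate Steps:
(-748 + 1958)*(4376 - 1960) = 1210*2416 = 2923360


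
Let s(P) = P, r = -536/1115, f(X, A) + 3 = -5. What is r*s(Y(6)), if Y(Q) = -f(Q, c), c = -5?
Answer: -4288/1115 ≈ -3.8457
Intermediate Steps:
f(X, A) = -8 (f(X, A) = -3 - 5 = -8)
Y(Q) = 8 (Y(Q) = -1*(-8) = 8)
r = -536/1115 (r = -536*1/1115 = -536/1115 ≈ -0.48072)
r*s(Y(6)) = -536/1115*8 = -4288/1115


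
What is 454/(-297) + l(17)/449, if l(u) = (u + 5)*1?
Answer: -197312/133353 ≈ -1.4796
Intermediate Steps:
l(u) = 5 + u (l(u) = (5 + u)*1 = 5 + u)
454/(-297) + l(17)/449 = 454/(-297) + (5 + 17)/449 = 454*(-1/297) + 22*(1/449) = -454/297 + 22/449 = -197312/133353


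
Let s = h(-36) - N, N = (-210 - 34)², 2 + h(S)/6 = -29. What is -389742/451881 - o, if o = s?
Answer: 8995615780/150627 ≈ 59721.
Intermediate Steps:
h(S) = -186 (h(S) = -12 + 6*(-29) = -12 - 174 = -186)
N = 59536 (N = (-244)² = 59536)
s = -59722 (s = -186 - 1*59536 = -186 - 59536 = -59722)
o = -59722
-389742/451881 - o = -389742/451881 - 1*(-59722) = -389742*1/451881 + 59722 = -129914/150627 + 59722 = 8995615780/150627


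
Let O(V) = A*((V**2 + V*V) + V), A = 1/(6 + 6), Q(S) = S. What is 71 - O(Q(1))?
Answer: 283/4 ≈ 70.750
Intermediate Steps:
A = 1/12 ≈ 0.083333
O(V) = V**2/6 + V/12 (O(V) = ((V**2 + V*V) + V)/12 = ((V**2 + V**2) + V)/12 = (2*V**2 + V)/12 = (V + 2*V**2)/12 = V**2/6 + V/12)
71 - O(Q(1)) = 71 - (1 + 2*1)/12 = 71 - (1 + 2)/12 = 71 - 3/12 = 71 - 1*1/4 = 71 - 1/4 = 283/4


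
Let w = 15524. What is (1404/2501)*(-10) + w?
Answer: 38811484/2501 ≈ 15518.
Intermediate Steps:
(1404/2501)*(-10) + w = (1404/2501)*(-10) + 15524 = -14040/2501 + 15524 = 38811484/2501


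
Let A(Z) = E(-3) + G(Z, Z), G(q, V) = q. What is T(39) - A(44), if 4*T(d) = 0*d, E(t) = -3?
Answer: -41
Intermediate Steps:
A(Z) = -3 + Z
T(d) = 0 (T(d) = (0*d)/4 = (¼)*0 = 0)
T(39) - A(44) = 0 - (-3 + 44) = 0 - 1*41 = 0 - 41 = -41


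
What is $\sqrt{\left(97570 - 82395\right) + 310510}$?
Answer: $\sqrt{325685} \approx 570.69$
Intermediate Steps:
$\sqrt{\left(97570 - 82395\right) + 310510} = \sqrt{15175 + 310510} = \sqrt{325685}$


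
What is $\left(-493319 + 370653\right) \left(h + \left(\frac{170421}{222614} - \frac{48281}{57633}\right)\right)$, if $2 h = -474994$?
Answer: $\frac{186885741521025493315}{6414956331} \approx 2.9133 \cdot 10^{10}$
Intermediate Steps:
$h = -237497$ ($h = \frac{1}{2} \left(-474994\right) = -237497$)
$\left(-493319 + 370653\right) \left(h + \left(\frac{170421}{222614} - \frac{48281}{57633}\right)\right) = \left(-493319 + 370653\right) \left(-237497 + \left(\frac{170421}{222614} - \frac{48281}{57633}\right)\right) = - 122666 \left(-237497 + \left(170421 \cdot \frac{1}{222614} - \frac{48281}{57633}\right)\right) = - 122666 \left(-237497 + \left(\frac{170421}{222614} - \frac{48281}{57633}\right)\right) = - 122666 \left(-237497 - \frac{926153041}{12829912662}\right) = \left(-122666\right) \left(- \frac{3047066693640055}{12829912662}\right) = \frac{186885741521025493315}{6414956331}$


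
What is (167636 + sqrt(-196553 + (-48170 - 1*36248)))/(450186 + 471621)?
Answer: 167636/921807 + I*sqrt(31219)/307269 ≈ 0.18186 + 0.00057503*I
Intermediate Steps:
(167636 + sqrt(-196553 + (-48170 - 1*36248)))/(450186 + 471621) = (167636 + sqrt(-196553 + (-48170 - 36248)))/921807 = (167636 + sqrt(-196553 - 84418))*(1/921807) = (167636 + sqrt(-280971))*(1/921807) = (167636 + 3*I*sqrt(31219))*(1/921807) = 167636/921807 + I*sqrt(31219)/307269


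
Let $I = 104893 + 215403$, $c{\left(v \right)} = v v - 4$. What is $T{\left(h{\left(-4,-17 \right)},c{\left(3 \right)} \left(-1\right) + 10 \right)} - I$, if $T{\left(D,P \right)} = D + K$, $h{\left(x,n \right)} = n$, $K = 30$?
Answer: $-320283$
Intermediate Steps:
$c{\left(v \right)} = -4 + v^{2}$ ($c{\left(v \right)} = v^{2} - 4 = -4 + v^{2}$)
$I = 320296$
$T{\left(D,P \right)} = 30 + D$ ($T{\left(D,P \right)} = D + 30 = 30 + D$)
$T{\left(h{\left(-4,-17 \right)},c{\left(3 \right)} \left(-1\right) + 10 \right)} - I = \left(30 - 17\right) - 320296 = 13 - 320296 = -320283$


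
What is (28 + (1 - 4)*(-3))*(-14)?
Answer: -518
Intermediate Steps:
(28 + (1 - 4)*(-3))*(-14) = (28 - 3*(-3))*(-14) = (28 + 9)*(-14) = 37*(-14) = -518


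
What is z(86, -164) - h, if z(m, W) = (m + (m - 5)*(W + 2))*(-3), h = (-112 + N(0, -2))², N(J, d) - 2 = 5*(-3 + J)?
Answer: 23483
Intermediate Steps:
N(J, d) = -13 + 5*J (N(J, d) = 2 + 5*(-3 + J) = 2 + (-15 + 5*J) = -13 + 5*J)
h = 15625 (h = (-112 + (-13 + 5*0))² = (-112 + (-13 + 0))² = (-112 - 13)² = (-125)² = 15625)
z(m, W) = -3*m - 3*(-5 + m)*(2 + W) (z(m, W) = (m + (-5 + m)*(2 + W))*(-3) = -3*m - 3*(-5 + m)*(2 + W))
z(86, -164) - h = (30 - 9*86 + 15*(-164) - 3*(-164)*86) - 1*15625 = (30 - 774 - 2460 + 42312) - 15625 = 39108 - 15625 = 23483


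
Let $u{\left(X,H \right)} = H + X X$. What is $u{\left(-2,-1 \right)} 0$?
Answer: $0$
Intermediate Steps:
$u{\left(X,H \right)} = H + X^{2}$
$u{\left(-2,-1 \right)} 0 = \left(-1 + \left(-2\right)^{2}\right) 0 = \left(-1 + 4\right) 0 = 3 \cdot 0 = 0$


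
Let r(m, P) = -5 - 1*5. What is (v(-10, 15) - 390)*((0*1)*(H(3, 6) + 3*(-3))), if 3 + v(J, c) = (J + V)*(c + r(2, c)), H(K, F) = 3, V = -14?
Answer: 0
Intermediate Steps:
r(m, P) = -10 (r(m, P) = -5 - 5 = -10)
v(J, c) = -3 + (-14 + J)*(-10 + c) (v(J, c) = -3 + (J - 14)*(c - 10) = -3 + (-14 + J)*(-10 + c))
(v(-10, 15) - 390)*((0*1)*(H(3, 6) + 3*(-3))) = ((137 - 14*15 - 10*(-10) - 10*15) - 390)*((0*1)*(3 + 3*(-3))) = ((137 - 210 + 100 - 150) - 390)*(0*(3 - 9)) = (-123 - 390)*(0*(-6)) = -513*0 = 0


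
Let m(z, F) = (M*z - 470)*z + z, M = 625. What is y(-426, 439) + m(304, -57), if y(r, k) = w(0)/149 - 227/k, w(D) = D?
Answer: 25294048909/439 ≈ 5.7617e+7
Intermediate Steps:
m(z, F) = z + z*(-470 + 625*z) (m(z, F) = (625*z - 470)*z + z = (-470 + 625*z)*z + z = z*(-470 + 625*z) + z = z + z*(-470 + 625*z))
y(r, k) = -227/k (y(r, k) = 0/149 - 227/k = 0*(1/149) - 227/k = 0 - 227/k = -227/k)
y(-426, 439) + m(304, -57) = -227/439 + 304*(-469 + 625*304) = -227*1/439 + 304*(-469 + 190000) = -227/439 + 304*189531 = -227/439 + 57617424 = 25294048909/439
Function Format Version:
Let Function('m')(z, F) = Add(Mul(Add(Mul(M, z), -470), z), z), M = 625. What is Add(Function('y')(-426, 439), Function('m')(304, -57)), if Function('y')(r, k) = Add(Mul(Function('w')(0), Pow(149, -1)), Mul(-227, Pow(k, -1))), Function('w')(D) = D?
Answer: Rational(25294048909, 439) ≈ 5.7617e+7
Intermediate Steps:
Function('m')(z, F) = Add(z, Mul(z, Add(-470, Mul(625, z)))) (Function('m')(z, F) = Add(Mul(Add(Mul(625, z), -470), z), z) = Add(Mul(Add(-470, Mul(625, z)), z), z) = Add(Mul(z, Add(-470, Mul(625, z))), z) = Add(z, Mul(z, Add(-470, Mul(625, z)))))
Function('y')(r, k) = Mul(-227, Pow(k, -1)) (Function('y')(r, k) = Add(Mul(0, Pow(149, -1)), Mul(-227, Pow(k, -1))) = Add(Mul(0, Rational(1, 149)), Mul(-227, Pow(k, -1))) = Add(0, Mul(-227, Pow(k, -1))) = Mul(-227, Pow(k, -1)))
Add(Function('y')(-426, 439), Function('m')(304, -57)) = Add(Mul(-227, Pow(439, -1)), Mul(304, Add(-469, Mul(625, 304)))) = Add(Mul(-227, Rational(1, 439)), Mul(304, Add(-469, 190000))) = Add(Rational(-227, 439), Mul(304, 189531)) = Add(Rational(-227, 439), 57617424) = Rational(25294048909, 439)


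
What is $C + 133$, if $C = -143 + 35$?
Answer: $25$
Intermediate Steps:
$C = -108$
$C + 133 = -108 + 133 = 25$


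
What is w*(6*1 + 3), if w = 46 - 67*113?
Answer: -67725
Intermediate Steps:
w = -7525 (w = 46 - 7571 = -7525)
w*(6*1 + 3) = -7525*(6*1 + 3) = -7525*(6 + 3) = -7525*9 = -67725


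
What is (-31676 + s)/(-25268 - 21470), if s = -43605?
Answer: 75281/46738 ≈ 1.6107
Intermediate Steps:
(-31676 + s)/(-25268 - 21470) = (-31676 - 43605)/(-25268 - 21470) = -75281/(-46738) = -75281*(-1/46738) = 75281/46738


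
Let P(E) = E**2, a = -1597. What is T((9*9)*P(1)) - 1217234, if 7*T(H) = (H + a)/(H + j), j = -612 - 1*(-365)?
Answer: -707212196/581 ≈ -1.2172e+6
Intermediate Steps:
j = -247 (j = -612 + 365 = -247)
T(H) = (-1597 + H)/(7*(-247 + H)) (T(H) = ((H - 1597)/(H - 247))/7 = ((-1597 + H)/(-247 + H))/7 = (-1597 + H)/(7*(-247 + H)))
T((9*9)*P(1)) - 1217234 = (-1597 + (9*9)*1**2)/(7*(-247 + (9*9)*1**2)) - 1217234 = (-1597 + 81*1)/(7*(-247 + 81*1)) - 1217234 = (-1597 + 81)/(7*(-247 + 81)) - 1217234 = (1/7)*(-1516)/(-166) - 1217234 = (1/7)*(-1/166)*(-1516) - 1217234 = 758/581 - 1217234 = -707212196/581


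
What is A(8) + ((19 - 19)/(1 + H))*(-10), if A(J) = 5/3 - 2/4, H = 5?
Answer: 7/6 ≈ 1.1667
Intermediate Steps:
A(J) = 7/6 (A(J) = 5*(⅓) - 2*¼ = 5/3 - ½ = 7/6)
A(8) + ((19 - 19)/(1 + H))*(-10) = 7/6 + ((19 - 19)/(1 + 5))*(-10) = 7/6 + (0/6)*(-10) = 7/6 + (0*(⅙))*(-10) = 7/6 + 0*(-10) = 7/6 + 0 = 7/6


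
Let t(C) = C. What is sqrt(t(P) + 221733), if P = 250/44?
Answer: sqrt(107321522)/22 ≈ 470.89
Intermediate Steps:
P = 125/22 (P = 250*(1/44) = 125/22 ≈ 5.6818)
sqrt(t(P) + 221733) = sqrt(125/22 + 221733) = sqrt(4878251/22) = sqrt(107321522)/22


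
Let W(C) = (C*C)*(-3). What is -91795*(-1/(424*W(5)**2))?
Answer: 18359/477000 ≈ 0.038488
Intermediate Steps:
W(C) = -3*C**2 (W(C) = C**2*(-3) = -3*C**2)
-91795*(-1/(424*W(5)**2)) = -91795/((-3*5**2)**2*(-8*53)) = -91795/((-3*25)**2*(-424)) = -91795/((-75)**2*(-424)) = -91795/(5625*(-424)) = -91795/(-2385000) = -91795*(-1/2385000) = 18359/477000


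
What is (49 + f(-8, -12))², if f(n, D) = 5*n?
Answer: 81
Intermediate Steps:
(49 + f(-8, -12))² = (49 + 5*(-8))² = (49 - 40)² = 9² = 81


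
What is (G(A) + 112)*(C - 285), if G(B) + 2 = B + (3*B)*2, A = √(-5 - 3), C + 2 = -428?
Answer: -78650 - 10010*I*√2 ≈ -78650.0 - 14156.0*I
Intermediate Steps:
C = -430 (C = -2 - 428 = -430)
A = 2*I*√2 (A = √(-8) = 2*I*√2 ≈ 2.8284*I)
G(B) = -2 + 7*B (G(B) = -2 + (B + (3*B)*2) = -2 + (B + 6*B) = -2 + 7*B)
(G(A) + 112)*(C - 285) = ((-2 + 7*(2*I*√2)) + 112)*(-430 - 285) = ((-2 + 14*I*√2) + 112)*(-715) = (110 + 14*I*√2)*(-715) = -78650 - 10010*I*√2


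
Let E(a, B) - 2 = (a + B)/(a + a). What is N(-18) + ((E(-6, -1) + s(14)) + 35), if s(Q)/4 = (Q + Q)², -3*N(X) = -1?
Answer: 38087/12 ≈ 3173.9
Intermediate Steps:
E(a, B) = 2 + (B + a)/(2*a) (E(a, B) = 2 + (a + B)/(a + a) = 2 + (B + a)/((2*a)) = 2 + (B + a)*(1/(2*a)) = 2 + (B + a)/(2*a))
N(X) = ⅓ (N(X) = -⅓*(-1) = ⅓)
s(Q) = 16*Q² (s(Q) = 4*(Q + Q)² = 4*(2*Q)² = 4*(4*Q²) = 16*Q²)
N(-18) + ((E(-6, -1) + s(14)) + 35) = ⅓ + (((½)*(-1 + 5*(-6))/(-6) + 16*14²) + 35) = ⅓ + (((½)*(-⅙)*(-1 - 30) + 16*196) + 35) = ⅓ + (((½)*(-⅙)*(-31) + 3136) + 35) = ⅓ + ((31/12 + 3136) + 35) = ⅓ + (37663/12 + 35) = ⅓ + 38083/12 = 38087/12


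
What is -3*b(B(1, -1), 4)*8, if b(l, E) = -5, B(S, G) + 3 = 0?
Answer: 120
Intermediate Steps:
B(S, G) = -3 (B(S, G) = -3 + 0 = -3)
-3*b(B(1, -1), 4)*8 = -3*(-5)*8 = 15*8 = 120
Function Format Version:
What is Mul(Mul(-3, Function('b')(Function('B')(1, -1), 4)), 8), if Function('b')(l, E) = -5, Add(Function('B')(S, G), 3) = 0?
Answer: 120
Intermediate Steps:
Function('B')(S, G) = -3 (Function('B')(S, G) = Add(-3, 0) = -3)
Mul(Mul(-3, Function('b')(Function('B')(1, -1), 4)), 8) = Mul(Mul(-3, -5), 8) = Mul(15, 8) = 120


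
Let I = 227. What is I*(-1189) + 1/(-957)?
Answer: -258297172/957 ≈ -2.6990e+5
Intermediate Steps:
I*(-1189) + 1/(-957) = 227*(-1189) + 1/(-957) = -269903 - 1/957 = -258297172/957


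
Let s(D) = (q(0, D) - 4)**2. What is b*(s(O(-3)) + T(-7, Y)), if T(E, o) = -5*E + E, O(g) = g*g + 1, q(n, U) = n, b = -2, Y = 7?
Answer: -88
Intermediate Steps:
O(g) = 1 + g**2 (O(g) = g**2 + 1 = 1 + g**2)
T(E, o) = -4*E
s(D) = 16 (s(D) = (0 - 4)**2 = (-4)**2 = 16)
b*(s(O(-3)) + T(-7, Y)) = -2*(16 - 4*(-7)) = -2*(16 + 28) = -2*44 = -88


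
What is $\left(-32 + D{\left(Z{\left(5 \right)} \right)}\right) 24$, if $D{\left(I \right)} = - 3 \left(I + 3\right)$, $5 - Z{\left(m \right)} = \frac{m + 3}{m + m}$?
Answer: $- \frac{6432}{5} \approx -1286.4$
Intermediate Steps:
$Z{\left(m \right)} = 5 - \frac{3 + m}{2 m}$ ($Z{\left(m \right)} = 5 - \frac{m + 3}{m + m} = 5 - \frac{3 + m}{2 m}$)
$D{\left(I \right)} = -9 - 3 I$ ($D{\left(I \right)} = - 3 \left(3 + I\right) = -9 - 3 I$)
$\left(-32 + D{\left(Z{\left(5 \right)} \right)}\right) 24 = \left(-32 - \left(9 + 3 \frac{3 \left(-1 + 3 \cdot 5\right)}{2 \cdot 5}\right)\right) 24 = \left(-32 - \left(9 + 3 \cdot \frac{3}{2} \cdot \frac{1}{5} \left(-1 + 15\right)\right)\right) 24 = \left(-32 - \left(9 + 3 \cdot \frac{3}{2} \cdot \frac{1}{5} \cdot 14\right)\right) 24 = \left(-32 - \frac{108}{5}\right) 24 = \left(- \frac{268}{5}\right) 24 = - \frac{6432}{5}$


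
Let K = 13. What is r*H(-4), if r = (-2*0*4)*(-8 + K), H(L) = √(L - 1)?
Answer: 0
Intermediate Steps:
H(L) = √(-1 + L)
r = 0 (r = (-2*0*4)*(-8 + 13) = (0*4)*5 = 0*5 = 0)
r*H(-4) = 0*√(-1 - 4) = 0*√(-5) = 0*(I*√5) = 0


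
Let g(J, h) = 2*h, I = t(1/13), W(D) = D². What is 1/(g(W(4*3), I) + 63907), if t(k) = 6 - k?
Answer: 13/830945 ≈ 1.5645e-5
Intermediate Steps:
I = 77/13 (I = 6 - 1/13 = 77/13 ≈ 5.9231)
1/(g(W(4*3), I) + 63907) = 1/(2*(77/13) + 63907) = 1/(154/13 + 63907) = 1/(830945/13) = 13/830945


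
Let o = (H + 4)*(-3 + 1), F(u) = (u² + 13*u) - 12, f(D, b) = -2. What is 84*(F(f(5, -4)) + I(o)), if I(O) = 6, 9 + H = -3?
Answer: -2352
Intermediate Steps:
F(u) = -12 + u² + 13*u
H = -12 (H = -9 - 3 = -12)
o = 16 (o = (-12 + 4)*(-3 + 1) = -8*(-2) = 16)
84*(F(f(5, -4)) + I(o)) = 84*((-12 + (-2)² + 13*(-2)) + 6) = 84*((-12 + 4 - 26) + 6) = 84*(-34 + 6) = 84*(-28) = -2352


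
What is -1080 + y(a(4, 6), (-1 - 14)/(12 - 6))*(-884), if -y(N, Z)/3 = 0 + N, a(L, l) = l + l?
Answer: 30744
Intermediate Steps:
a(L, l) = 2*l
y(N, Z) = -3*N (y(N, Z) = -3*(0 + N) = -3*N)
-1080 + y(a(4, 6), (-1 - 14)/(12 - 6))*(-884) = -1080 - 6*6*(-884) = -1080 - 3*12*(-884) = -1080 - 36*(-884) = -1080 + 31824 = 30744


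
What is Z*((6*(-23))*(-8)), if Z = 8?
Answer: 8832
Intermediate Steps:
Z*((6*(-23))*(-8)) = 8*((6*(-23))*(-8)) = 8*(-138*(-8)) = 8*1104 = 8832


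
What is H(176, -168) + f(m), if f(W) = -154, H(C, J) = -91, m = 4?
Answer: -245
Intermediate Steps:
H(176, -168) + f(m) = -91 - 154 = -245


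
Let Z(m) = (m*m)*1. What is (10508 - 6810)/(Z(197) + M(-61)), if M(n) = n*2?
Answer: 3698/38687 ≈ 0.095588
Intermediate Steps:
Z(m) = m**2 (Z(m) = m**2*1 = m**2)
M(n) = 2*n
(10508 - 6810)/(Z(197) + M(-61)) = (10508 - 6810)/(197**2 + 2*(-61)) = 3698/(38809 - 122) = 3698/38687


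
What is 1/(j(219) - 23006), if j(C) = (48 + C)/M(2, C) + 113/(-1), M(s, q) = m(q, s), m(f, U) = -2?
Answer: -2/46505 ≈ -4.3006e-5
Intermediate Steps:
M(s, q) = -2
j(C) = -137 - C/2 (j(C) = (48 + C)/(-2) + 113/(-1) = (48 + C)*(-½) + 113*(-1) = (-24 - C/2) - 113 = -137 - C/2)
1/(j(219) - 23006) = 1/((-137 - ½*219) - 23006) = 1/((-137 - 219/2) - 23006) = 1/(-493/2 - 23006) = 1/(-46505/2) = -2/46505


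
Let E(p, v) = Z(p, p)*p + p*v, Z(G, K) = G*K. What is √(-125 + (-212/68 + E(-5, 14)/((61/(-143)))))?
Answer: 7*√7220631/1037 ≈ 18.139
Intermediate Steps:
E(p, v) = p³ + p*v (E(p, v) = (p*p)*p + p*v = p²*p + p*v = p³ + p*v)
√(-125 + (-212/68 + E(-5, 14)/((61/(-143))))) = √(-125 + (-212/68 + (-5*(14 + (-5)²))/((61/(-143))))) = √(-125 + (-212*1/68 + (-5*(14 + 25))/((61*(-1/143))))) = √(-125 + (-53/17 + (-5*39)/(-61/143))) = √(-125 + (-53/17 - 195*(-143/61))) = √(-125 + (-53/17 + 27885/61)) = √(-125 + 470812/1037) = √(341187/1037) = 7*√7220631/1037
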